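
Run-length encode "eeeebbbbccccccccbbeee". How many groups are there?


Input: eeeebbbbccccccccbbeee
Scanning for consecutive runs:
  Group 1: 'e' x 4 (positions 0-3)
  Group 2: 'b' x 4 (positions 4-7)
  Group 3: 'c' x 8 (positions 8-15)
  Group 4: 'b' x 2 (positions 16-17)
  Group 5: 'e' x 3 (positions 18-20)
Total groups: 5

5


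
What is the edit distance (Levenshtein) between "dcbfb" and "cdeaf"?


Computing edit distance: "dcbfb" -> "cdeaf"
DP table:
           c    d    e    a    f
      0    1    2    3    4    5
  d   1    1    1    2    3    4
  c   2    1    2    2    3    4
  b   3    2    2    3    3    4
  f   4    3    3    3    4    3
  b   5    4    4    4    4    4
Edit distance = dp[5][5] = 4

4


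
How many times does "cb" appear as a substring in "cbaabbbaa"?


Searching for "cb" in "cbaabbbaa"
Scanning each position:
  Position 0: "cb" => MATCH
  Position 1: "ba" => no
  Position 2: "aa" => no
  Position 3: "ab" => no
  Position 4: "bb" => no
  Position 5: "bb" => no
  Position 6: "ba" => no
  Position 7: "aa" => no
Total occurrences: 1

1


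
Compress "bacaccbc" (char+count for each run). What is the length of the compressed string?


Input: bacaccbc
Runs:
  'b' x 1 => "b1"
  'a' x 1 => "a1"
  'c' x 1 => "c1"
  'a' x 1 => "a1"
  'c' x 2 => "c2"
  'b' x 1 => "b1"
  'c' x 1 => "c1"
Compressed: "b1a1c1a1c2b1c1"
Compressed length: 14

14


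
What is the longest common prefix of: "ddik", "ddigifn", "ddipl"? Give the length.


Words: ddik, ddigifn, ddipl
  Position 0: all 'd' => match
  Position 1: all 'd' => match
  Position 2: all 'i' => match
  Position 3: ('k', 'g', 'p') => mismatch, stop
LCP = "ddi" (length 3)

3


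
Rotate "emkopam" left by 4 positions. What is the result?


Input: "emkopam", rotate left by 4
First 4 characters: "emko"
Remaining characters: "pam"
Concatenate remaining + first: "pam" + "emko" = "pamemko"

pamemko


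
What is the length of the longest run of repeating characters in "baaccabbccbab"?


Input: "baaccabbccbab"
Scanning for longest run:
  Position 1 ('a'): new char, reset run to 1
  Position 2 ('a'): continues run of 'a', length=2
  Position 3 ('c'): new char, reset run to 1
  Position 4 ('c'): continues run of 'c', length=2
  Position 5 ('a'): new char, reset run to 1
  Position 6 ('b'): new char, reset run to 1
  Position 7 ('b'): continues run of 'b', length=2
  Position 8 ('c'): new char, reset run to 1
  Position 9 ('c'): continues run of 'c', length=2
  Position 10 ('b'): new char, reset run to 1
  Position 11 ('a'): new char, reset run to 1
  Position 12 ('b'): new char, reset run to 1
Longest run: 'a' with length 2

2


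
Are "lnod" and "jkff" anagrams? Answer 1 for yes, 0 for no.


Strings: "lnod", "jkff"
Sorted first:  dlno
Sorted second: ffjk
Differ at position 0: 'd' vs 'f' => not anagrams

0


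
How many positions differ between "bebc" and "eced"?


Comparing "bebc" and "eced" position by position:
  Position 0: 'b' vs 'e' => DIFFER
  Position 1: 'e' vs 'c' => DIFFER
  Position 2: 'b' vs 'e' => DIFFER
  Position 3: 'c' vs 'd' => DIFFER
Positions that differ: 4

4


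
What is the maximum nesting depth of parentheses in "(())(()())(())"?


Input: "(())(()())(())"
Tracking depth:
  Position 0 '(': depth becomes 1
  Position 1 '(': depth becomes 2
  Position 2 ')': depth becomes 1
  Position 3 ')': depth becomes 0
  Position 4 '(': depth becomes 1
  Position 5 '(': depth becomes 2
  Position 6 ')': depth becomes 1
  Position 7 '(': depth becomes 2
  Position 8 ')': depth becomes 1
  Position 9 ')': depth becomes 0
  Position 10 '(': depth becomes 1
  Position 11 '(': depth becomes 2
  Position 12 ')': depth becomes 1
  Position 13 ')': depth becomes 0
Maximum depth reached: 2

2


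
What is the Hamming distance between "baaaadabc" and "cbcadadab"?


Comparing "baaaadabc" and "cbcadadab" position by position:
  Position 0: 'b' vs 'c' => differ
  Position 1: 'a' vs 'b' => differ
  Position 2: 'a' vs 'c' => differ
  Position 3: 'a' vs 'a' => same
  Position 4: 'a' vs 'd' => differ
  Position 5: 'd' vs 'a' => differ
  Position 6: 'a' vs 'd' => differ
  Position 7: 'b' vs 'a' => differ
  Position 8: 'c' vs 'b' => differ
Total differences (Hamming distance): 8

8


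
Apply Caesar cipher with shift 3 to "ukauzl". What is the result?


Caesar cipher: shift "ukauzl" by 3
  'u' (pos 20) + 3 = pos 23 = 'x'
  'k' (pos 10) + 3 = pos 13 = 'n'
  'a' (pos 0) + 3 = pos 3 = 'd'
  'u' (pos 20) + 3 = pos 23 = 'x'
  'z' (pos 25) + 3 = pos 2 = 'c'
  'l' (pos 11) + 3 = pos 14 = 'o'
Result: xndxco

xndxco


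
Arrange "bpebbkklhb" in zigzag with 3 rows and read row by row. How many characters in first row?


Zigzag "bpebbkklhb" into 3 rows:
Placing characters:
  'b' => row 0
  'p' => row 1
  'e' => row 2
  'b' => row 1
  'b' => row 0
  'k' => row 1
  'k' => row 2
  'l' => row 1
  'h' => row 0
  'b' => row 1
Rows:
  Row 0: "bbh"
  Row 1: "pbklb"
  Row 2: "ek"
First row length: 3

3


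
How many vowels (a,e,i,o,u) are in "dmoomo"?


Input: dmoomo
Checking each character:
  'd' at position 0: consonant
  'm' at position 1: consonant
  'o' at position 2: vowel (running total: 1)
  'o' at position 3: vowel (running total: 2)
  'm' at position 4: consonant
  'o' at position 5: vowel (running total: 3)
Total vowels: 3

3


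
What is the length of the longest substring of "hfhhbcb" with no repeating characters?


Input: "hfhhbcb"
Sliding window (track last position of each char):
  Position 0 ('h'): window [0,0] length 1 -- new best
  Position 1 ('f'): window [0,1] length 2 -- new best
  Position 2 ('h'): repeat (last at 0), move window start to 1
  Position 2 ('h'): window [1,2] length 2
  Position 3 ('h'): repeat (last at 2), move window start to 3
  Position 3 ('h'): window [3,3] length 1
  Position 4 ('b'): window [3,4] length 2
  Position 5 ('c'): window [3,5] length 3 -- new best
  Position 6 ('b'): repeat (last at 4), move window start to 5
  Position 6 ('b'): window [5,6] length 2
Longest substring with no repeats: "hbc" with length 3

3


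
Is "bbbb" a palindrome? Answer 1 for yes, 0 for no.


Input: bbbb
Reversed: bbbb
  Compare pos 0 ('b') with pos 3 ('b'): match
  Compare pos 1 ('b') with pos 2 ('b'): match
Result: palindrome

1


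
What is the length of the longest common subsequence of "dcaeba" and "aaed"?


LCS of "dcaeba" and "aaed"
DP table:
           a    a    e    d
      0    0    0    0    0
  d   0    0    0    0    1
  c   0    0    0    0    1
  a   0    1    1    1    1
  e   0    1    1    2    2
  b   0    1    1    2    2
  a   0    1    2    2    2
LCS length = dp[6][4] = 2

2


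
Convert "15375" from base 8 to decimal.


Input: "15375" in base 8
Positional expansion:
  Digit '1' (value 1) x 8^4 = 4096
  Digit '5' (value 5) x 8^3 = 2560
  Digit '3' (value 3) x 8^2 = 192
  Digit '7' (value 7) x 8^1 = 56
  Digit '5' (value 5) x 8^0 = 5
Sum = 6909

6909


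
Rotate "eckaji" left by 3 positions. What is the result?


Input: "eckaji", rotate left by 3
First 3 characters: "eck"
Remaining characters: "aji"
Concatenate remaining + first: "aji" + "eck" = "ajieck"

ajieck


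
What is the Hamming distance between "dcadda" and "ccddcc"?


Comparing "dcadda" and "ccddcc" position by position:
  Position 0: 'd' vs 'c' => differ
  Position 1: 'c' vs 'c' => same
  Position 2: 'a' vs 'd' => differ
  Position 3: 'd' vs 'd' => same
  Position 4: 'd' vs 'c' => differ
  Position 5: 'a' vs 'c' => differ
Total differences (Hamming distance): 4

4


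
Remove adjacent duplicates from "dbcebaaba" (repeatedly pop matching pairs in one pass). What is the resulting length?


Input: dbcebaaba
Stack-based adjacent duplicate removal:
  Read 'd': push. Stack: d
  Read 'b': push. Stack: db
  Read 'c': push. Stack: dbc
  Read 'e': push. Stack: dbce
  Read 'b': push. Stack: dbceb
  Read 'a': push. Stack: dbceba
  Read 'a': matches stack top 'a' => pop. Stack: dbceb
  Read 'b': matches stack top 'b' => pop. Stack: dbce
  Read 'a': push. Stack: dbcea
Final stack: "dbcea" (length 5)

5


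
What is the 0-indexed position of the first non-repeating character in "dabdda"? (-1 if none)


Input: dabdda
Character frequencies:
  'a': 2
  'b': 1
  'd': 3
Scanning left to right for freq == 1:
  Position 0 ('d'): freq=3, skip
  Position 1 ('a'): freq=2, skip
  Position 2 ('b'): unique! => answer = 2

2


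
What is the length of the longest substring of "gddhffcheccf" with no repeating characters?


Input: "gddhffcheccf"
Sliding window (track last position of each char):
  Position 0 ('g'): window [0,0] length 1 -- new best
  Position 1 ('d'): window [0,1] length 2 -- new best
  Position 2 ('d'): repeat (last at 1), move window start to 2
  Position 2 ('d'): window [2,2] length 1
  Position 3 ('h'): window [2,3] length 2
  Position 4 ('f'): window [2,4] length 3 -- new best
  Position 5 ('f'): repeat (last at 4), move window start to 5
  Position 5 ('f'): window [5,5] length 1
  Position 6 ('c'): window [5,6] length 2
  Position 7 ('h'): window [5,7] length 3
  Position 8 ('e'): window [5,8] length 4 -- new best
  Position 9 ('c'): repeat (last at 6), move window start to 7
  Position 9 ('c'): window [7,9] length 3
  Position 10 ('c'): repeat (last at 9), move window start to 10
  Position 10 ('c'): window [10,10] length 1
  Position 11 ('f'): window [10,11] length 2
Longest substring with no repeats: "fche" with length 4

4


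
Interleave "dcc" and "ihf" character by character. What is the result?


Interleaving "dcc" and "ihf":
  Position 0: 'd' from first, 'i' from second => "di"
  Position 1: 'c' from first, 'h' from second => "ch"
  Position 2: 'c' from first, 'f' from second => "cf"
Result: dichcf

dichcf


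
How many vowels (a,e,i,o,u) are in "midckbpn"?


Input: midckbpn
Checking each character:
  'm' at position 0: consonant
  'i' at position 1: vowel (running total: 1)
  'd' at position 2: consonant
  'c' at position 3: consonant
  'k' at position 4: consonant
  'b' at position 5: consonant
  'p' at position 6: consonant
  'n' at position 7: consonant
Total vowels: 1

1


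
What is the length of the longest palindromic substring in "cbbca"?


Input: "cbbca"
Checking substrings for palindromes:
  [0:4] "cbbc" (len 4) => palindrome
  [1:3] "bb" (len 2) => palindrome
Longest palindromic substring: "cbbc" with length 4

4


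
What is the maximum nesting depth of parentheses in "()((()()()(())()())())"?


Input: "()((()()()(())()())())"
Tracking depth:
  Position 0 '(': depth becomes 1
  Position 1 ')': depth becomes 0
  Position 2 '(': depth becomes 1
  Position 3 '(': depth becomes 2
  Position 4 '(': depth becomes 3
  Position 5 ')': depth becomes 2
  Position 6 '(': depth becomes 3
  Position 7 ')': depth becomes 2
  Position 8 '(': depth becomes 3
  Position 9 ')': depth becomes 2
  Position 10 '(': depth becomes 3
  Position 11 '(': depth becomes 4
  Position 12 ')': depth becomes 3
  Position 13 ')': depth becomes 2
  Position 14 '(': depth becomes 3
  Position 15 ')': depth becomes 2
  Position 16 '(': depth becomes 3
  Position 17 ')': depth becomes 2
  Position 18 ')': depth becomes 1
  Position 19 '(': depth becomes 2
  Position 20 ')': depth becomes 1
  Position 21 ')': depth becomes 0
Maximum depth reached: 4

4


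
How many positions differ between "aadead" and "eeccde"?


Comparing "aadead" and "eeccde" position by position:
  Position 0: 'a' vs 'e' => DIFFER
  Position 1: 'a' vs 'e' => DIFFER
  Position 2: 'd' vs 'c' => DIFFER
  Position 3: 'e' vs 'c' => DIFFER
  Position 4: 'a' vs 'd' => DIFFER
  Position 5: 'd' vs 'e' => DIFFER
Positions that differ: 6

6


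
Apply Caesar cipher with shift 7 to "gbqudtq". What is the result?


Caesar cipher: shift "gbqudtq" by 7
  'g' (pos 6) + 7 = pos 13 = 'n'
  'b' (pos 1) + 7 = pos 8 = 'i'
  'q' (pos 16) + 7 = pos 23 = 'x'
  'u' (pos 20) + 7 = pos 1 = 'b'
  'd' (pos 3) + 7 = pos 10 = 'k'
  't' (pos 19) + 7 = pos 0 = 'a'
  'q' (pos 16) + 7 = pos 23 = 'x'
Result: nixbkax

nixbkax


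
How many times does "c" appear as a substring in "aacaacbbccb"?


Searching for "c" in "aacaacbbccb"
Scanning each position:
  Position 0: "a" => no
  Position 1: "a" => no
  Position 2: "c" => MATCH
  Position 3: "a" => no
  Position 4: "a" => no
  Position 5: "c" => MATCH
  Position 6: "b" => no
  Position 7: "b" => no
  Position 8: "c" => MATCH
  Position 9: "c" => MATCH
  Position 10: "b" => no
Total occurrences: 4

4


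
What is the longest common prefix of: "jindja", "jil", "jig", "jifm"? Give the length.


Words: jindja, jil, jig, jifm
  Position 0: all 'j' => match
  Position 1: all 'i' => match
  Position 2: ('n', 'l', 'g', 'f') => mismatch, stop
LCP = "ji" (length 2)

2


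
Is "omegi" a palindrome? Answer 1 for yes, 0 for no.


Input: omegi
Reversed: igemo
  Compare pos 0 ('o') with pos 4 ('i'): MISMATCH
  Compare pos 1 ('m') with pos 3 ('g'): MISMATCH
Result: not a palindrome

0


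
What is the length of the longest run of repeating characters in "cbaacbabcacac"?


Input: "cbaacbabcacac"
Scanning for longest run:
  Position 1 ('b'): new char, reset run to 1
  Position 2 ('a'): new char, reset run to 1
  Position 3 ('a'): continues run of 'a', length=2
  Position 4 ('c'): new char, reset run to 1
  Position 5 ('b'): new char, reset run to 1
  Position 6 ('a'): new char, reset run to 1
  Position 7 ('b'): new char, reset run to 1
  Position 8 ('c'): new char, reset run to 1
  Position 9 ('a'): new char, reset run to 1
  Position 10 ('c'): new char, reset run to 1
  Position 11 ('a'): new char, reset run to 1
  Position 12 ('c'): new char, reset run to 1
Longest run: 'a' with length 2

2


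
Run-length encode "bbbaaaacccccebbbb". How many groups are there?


Input: bbbaaaacccccebbbb
Scanning for consecutive runs:
  Group 1: 'b' x 3 (positions 0-2)
  Group 2: 'a' x 4 (positions 3-6)
  Group 3: 'c' x 5 (positions 7-11)
  Group 4: 'e' x 1 (positions 12-12)
  Group 5: 'b' x 4 (positions 13-16)
Total groups: 5

5


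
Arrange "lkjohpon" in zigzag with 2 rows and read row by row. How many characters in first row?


Zigzag "lkjohpon" into 2 rows:
Placing characters:
  'l' => row 0
  'k' => row 1
  'j' => row 0
  'o' => row 1
  'h' => row 0
  'p' => row 1
  'o' => row 0
  'n' => row 1
Rows:
  Row 0: "ljho"
  Row 1: "kopn"
First row length: 4

4


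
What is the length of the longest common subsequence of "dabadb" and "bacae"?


LCS of "dabadb" and "bacae"
DP table:
           b    a    c    a    e
      0    0    0    0    0    0
  d   0    0    0    0    0    0
  a   0    0    1    1    1    1
  b   0    1    1    1    1    1
  a   0    1    2    2    2    2
  d   0    1    2    2    2    2
  b   0    1    2    2    2    2
LCS length = dp[6][5] = 2

2


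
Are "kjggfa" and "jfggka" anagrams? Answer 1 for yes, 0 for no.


Strings: "kjggfa", "jfggka"
Sorted first:  afggjk
Sorted second: afggjk
Sorted forms match => anagrams

1


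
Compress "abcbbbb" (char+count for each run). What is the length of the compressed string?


Input: abcbbbb
Runs:
  'a' x 1 => "a1"
  'b' x 1 => "b1"
  'c' x 1 => "c1"
  'b' x 4 => "b4"
Compressed: "a1b1c1b4"
Compressed length: 8

8


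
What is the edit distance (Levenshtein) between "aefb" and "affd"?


Computing edit distance: "aefb" -> "affd"
DP table:
           a    f    f    d
      0    1    2    3    4
  a   1    0    1    2    3
  e   2    1    1    2    3
  f   3    2    1    1    2
  b   4    3    2    2    2
Edit distance = dp[4][4] = 2

2


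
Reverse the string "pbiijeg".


Input: pbiijeg
Reading characters right to left:
  Position 6: 'g'
  Position 5: 'e'
  Position 4: 'j'
  Position 3: 'i'
  Position 2: 'i'
  Position 1: 'b'
  Position 0: 'p'
Reversed: gejiibp

gejiibp


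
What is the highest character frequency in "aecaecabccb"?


Input: aecaecabccb
Character counts:
  'a': 3
  'b': 2
  'c': 4
  'e': 2
Maximum frequency: 4

4


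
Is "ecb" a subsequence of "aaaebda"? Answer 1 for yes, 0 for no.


Check if "ecb" is a subsequence of "aaaebda"
Greedy scan:
  Position 0 ('a'): no match needed
  Position 1 ('a'): no match needed
  Position 2 ('a'): no match needed
  Position 3 ('e'): matches sub[0] = 'e'
  Position 4 ('b'): no match needed
  Position 5 ('d'): no match needed
  Position 6 ('a'): no match needed
Only matched 1/3 characters => not a subsequence

0


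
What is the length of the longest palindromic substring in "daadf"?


Input: "daadf"
Checking substrings for palindromes:
  [0:4] "daad" (len 4) => palindrome
  [1:3] "aa" (len 2) => palindrome
Longest palindromic substring: "daad" with length 4

4


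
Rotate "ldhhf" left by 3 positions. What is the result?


Input: "ldhhf", rotate left by 3
First 3 characters: "ldh"
Remaining characters: "hf"
Concatenate remaining + first: "hf" + "ldh" = "hfldh"

hfldh


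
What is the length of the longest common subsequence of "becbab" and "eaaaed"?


LCS of "becbab" and "eaaaed"
DP table:
           e    a    a    a    e    d
      0    0    0    0    0    0    0
  b   0    0    0    0    0    0    0
  e   0    1    1    1    1    1    1
  c   0    1    1    1    1    1    1
  b   0    1    1    1    1    1    1
  a   0    1    2    2    2    2    2
  b   0    1    2    2    2    2    2
LCS length = dp[6][6] = 2

2


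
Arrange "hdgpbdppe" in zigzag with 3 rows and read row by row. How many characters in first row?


Zigzag "hdgpbdppe" into 3 rows:
Placing characters:
  'h' => row 0
  'd' => row 1
  'g' => row 2
  'p' => row 1
  'b' => row 0
  'd' => row 1
  'p' => row 2
  'p' => row 1
  'e' => row 0
Rows:
  Row 0: "hbe"
  Row 1: "dpdp"
  Row 2: "gp"
First row length: 3

3


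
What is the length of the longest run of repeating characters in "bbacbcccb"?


Input: "bbacbcccb"
Scanning for longest run:
  Position 1 ('b'): continues run of 'b', length=2
  Position 2 ('a'): new char, reset run to 1
  Position 3 ('c'): new char, reset run to 1
  Position 4 ('b'): new char, reset run to 1
  Position 5 ('c'): new char, reset run to 1
  Position 6 ('c'): continues run of 'c', length=2
  Position 7 ('c'): continues run of 'c', length=3
  Position 8 ('b'): new char, reset run to 1
Longest run: 'c' with length 3

3


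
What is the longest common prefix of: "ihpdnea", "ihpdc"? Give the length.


Words: ihpdnea, ihpdc
  Position 0: all 'i' => match
  Position 1: all 'h' => match
  Position 2: all 'p' => match
  Position 3: all 'd' => match
  Position 4: ('n', 'c') => mismatch, stop
LCP = "ihpd" (length 4)

4


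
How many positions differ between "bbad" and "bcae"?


Comparing "bbad" and "bcae" position by position:
  Position 0: 'b' vs 'b' => same
  Position 1: 'b' vs 'c' => DIFFER
  Position 2: 'a' vs 'a' => same
  Position 3: 'd' vs 'e' => DIFFER
Positions that differ: 2

2


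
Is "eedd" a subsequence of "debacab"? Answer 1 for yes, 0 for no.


Check if "eedd" is a subsequence of "debacab"
Greedy scan:
  Position 0 ('d'): no match needed
  Position 1 ('e'): matches sub[0] = 'e'
  Position 2 ('b'): no match needed
  Position 3 ('a'): no match needed
  Position 4 ('c'): no match needed
  Position 5 ('a'): no match needed
  Position 6 ('b'): no match needed
Only matched 1/4 characters => not a subsequence

0


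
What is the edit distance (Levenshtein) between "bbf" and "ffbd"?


Computing edit distance: "bbf" -> "ffbd"
DP table:
           f    f    b    d
      0    1    2    3    4
  b   1    1    2    2    3
  b   2    2    2    2    3
  f   3    2    2    3    3
Edit distance = dp[3][4] = 3

3


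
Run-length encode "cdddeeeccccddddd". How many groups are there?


Input: cdddeeeccccddddd
Scanning for consecutive runs:
  Group 1: 'c' x 1 (positions 0-0)
  Group 2: 'd' x 3 (positions 1-3)
  Group 3: 'e' x 3 (positions 4-6)
  Group 4: 'c' x 4 (positions 7-10)
  Group 5: 'd' x 5 (positions 11-15)
Total groups: 5

5


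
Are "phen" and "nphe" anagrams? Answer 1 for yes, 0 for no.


Strings: "phen", "nphe"
Sorted first:  ehnp
Sorted second: ehnp
Sorted forms match => anagrams

1


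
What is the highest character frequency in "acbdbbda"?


Input: acbdbbda
Character counts:
  'a': 2
  'b': 3
  'c': 1
  'd': 2
Maximum frequency: 3

3


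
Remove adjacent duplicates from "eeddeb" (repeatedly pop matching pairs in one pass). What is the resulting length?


Input: eeddeb
Stack-based adjacent duplicate removal:
  Read 'e': push. Stack: e
  Read 'e': matches stack top 'e' => pop. Stack: (empty)
  Read 'd': push. Stack: d
  Read 'd': matches stack top 'd' => pop. Stack: (empty)
  Read 'e': push. Stack: e
  Read 'b': push. Stack: eb
Final stack: "eb" (length 2)

2


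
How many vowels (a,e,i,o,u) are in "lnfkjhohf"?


Input: lnfkjhohf
Checking each character:
  'l' at position 0: consonant
  'n' at position 1: consonant
  'f' at position 2: consonant
  'k' at position 3: consonant
  'j' at position 4: consonant
  'h' at position 5: consonant
  'o' at position 6: vowel (running total: 1)
  'h' at position 7: consonant
  'f' at position 8: consonant
Total vowels: 1

1


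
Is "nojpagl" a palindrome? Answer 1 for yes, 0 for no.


Input: nojpagl
Reversed: lgapjon
  Compare pos 0 ('n') with pos 6 ('l'): MISMATCH
  Compare pos 1 ('o') with pos 5 ('g'): MISMATCH
  Compare pos 2 ('j') with pos 4 ('a'): MISMATCH
Result: not a palindrome

0


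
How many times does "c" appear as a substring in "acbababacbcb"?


Searching for "c" in "acbababacbcb"
Scanning each position:
  Position 0: "a" => no
  Position 1: "c" => MATCH
  Position 2: "b" => no
  Position 3: "a" => no
  Position 4: "b" => no
  Position 5: "a" => no
  Position 6: "b" => no
  Position 7: "a" => no
  Position 8: "c" => MATCH
  Position 9: "b" => no
  Position 10: "c" => MATCH
  Position 11: "b" => no
Total occurrences: 3

3


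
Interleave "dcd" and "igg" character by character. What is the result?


Interleaving "dcd" and "igg":
  Position 0: 'd' from first, 'i' from second => "di"
  Position 1: 'c' from first, 'g' from second => "cg"
  Position 2: 'd' from first, 'g' from second => "dg"
Result: dicgdg

dicgdg


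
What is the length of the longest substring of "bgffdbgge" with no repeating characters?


Input: "bgffdbgge"
Sliding window (track last position of each char):
  Position 0 ('b'): window [0,0] length 1 -- new best
  Position 1 ('g'): window [0,1] length 2 -- new best
  Position 2 ('f'): window [0,2] length 3 -- new best
  Position 3 ('f'): repeat (last at 2), move window start to 3
  Position 3 ('f'): window [3,3] length 1
  Position 4 ('d'): window [3,4] length 2
  Position 5 ('b'): window [3,5] length 3
  Position 6 ('g'): window [3,6] length 4 -- new best
  Position 7 ('g'): repeat (last at 6), move window start to 7
  Position 7 ('g'): window [7,7] length 1
  Position 8 ('e'): window [7,8] length 2
Longest substring with no repeats: "fdbg" with length 4

4


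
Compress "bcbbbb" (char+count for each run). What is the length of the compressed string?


Input: bcbbbb
Runs:
  'b' x 1 => "b1"
  'c' x 1 => "c1"
  'b' x 4 => "b4"
Compressed: "b1c1b4"
Compressed length: 6

6


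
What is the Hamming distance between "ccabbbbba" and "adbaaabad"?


Comparing "ccabbbbba" and "adbaaabad" position by position:
  Position 0: 'c' vs 'a' => differ
  Position 1: 'c' vs 'd' => differ
  Position 2: 'a' vs 'b' => differ
  Position 3: 'b' vs 'a' => differ
  Position 4: 'b' vs 'a' => differ
  Position 5: 'b' vs 'a' => differ
  Position 6: 'b' vs 'b' => same
  Position 7: 'b' vs 'a' => differ
  Position 8: 'a' vs 'd' => differ
Total differences (Hamming distance): 8

8


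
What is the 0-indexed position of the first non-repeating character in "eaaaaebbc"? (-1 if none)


Input: eaaaaebbc
Character frequencies:
  'a': 4
  'b': 2
  'c': 1
  'e': 2
Scanning left to right for freq == 1:
  Position 0 ('e'): freq=2, skip
  Position 1 ('a'): freq=4, skip
  Position 2 ('a'): freq=4, skip
  Position 3 ('a'): freq=4, skip
  Position 4 ('a'): freq=4, skip
  Position 5 ('e'): freq=2, skip
  Position 6 ('b'): freq=2, skip
  Position 7 ('b'): freq=2, skip
  Position 8 ('c'): unique! => answer = 8

8


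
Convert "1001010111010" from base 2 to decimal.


Input: "1001010111010" in base 2
Positional expansion:
  Digit '1' (value 1) x 2^12 = 4096
  Digit '0' (value 0) x 2^11 = 0
  Digit '0' (value 0) x 2^10 = 0
  Digit '1' (value 1) x 2^9 = 512
  Digit '0' (value 0) x 2^8 = 0
  Digit '1' (value 1) x 2^7 = 128
  Digit '0' (value 0) x 2^6 = 0
  Digit '1' (value 1) x 2^5 = 32
  Digit '1' (value 1) x 2^4 = 16
  Digit '1' (value 1) x 2^3 = 8
  Digit '0' (value 0) x 2^2 = 0
  Digit '1' (value 1) x 2^1 = 2
  Digit '0' (value 0) x 2^0 = 0
Sum = 4794

4794


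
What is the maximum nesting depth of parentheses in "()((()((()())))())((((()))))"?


Input: "()((()((()())))())((((()))))"
Tracking depth:
  Position 0 '(': depth becomes 1
  Position 1 ')': depth becomes 0
  Position 2 '(': depth becomes 1
  Position 3 '(': depth becomes 2
  Position 4 '(': depth becomes 3
  Position 5 ')': depth becomes 2
  Position 6 '(': depth becomes 3
  Position 7 '(': depth becomes 4
  Position 8 '(': depth becomes 5
  Position 9 ')': depth becomes 4
  Position 10 '(': depth becomes 5
  Position 11 ')': depth becomes 4
  Position 12 ')': depth becomes 3
  Position 13 ')': depth becomes 2
  Position 14 ')': depth becomes 1
  Position 15 '(': depth becomes 2
  Position 16 ')': depth becomes 1
  Position 17 ')': depth becomes 0
  Position 18 '(': depth becomes 1
  Position 19 '(': depth becomes 2
  Position 20 '(': depth becomes 3
  Position 21 '(': depth becomes 4
  Position 22 '(': depth becomes 5
  Position 23 ')': depth becomes 4
  Position 24 ')': depth becomes 3
  Position 25 ')': depth becomes 2
  Position 26 ')': depth becomes 1
  Position 27 ')': depth becomes 0
Maximum depth reached: 5

5


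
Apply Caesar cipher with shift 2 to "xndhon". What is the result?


Caesar cipher: shift "xndhon" by 2
  'x' (pos 23) + 2 = pos 25 = 'z'
  'n' (pos 13) + 2 = pos 15 = 'p'
  'd' (pos 3) + 2 = pos 5 = 'f'
  'h' (pos 7) + 2 = pos 9 = 'j'
  'o' (pos 14) + 2 = pos 16 = 'q'
  'n' (pos 13) + 2 = pos 15 = 'p'
Result: zpfjqp

zpfjqp


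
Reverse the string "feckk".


Input: feckk
Reading characters right to left:
  Position 4: 'k'
  Position 3: 'k'
  Position 2: 'c'
  Position 1: 'e'
  Position 0: 'f'
Reversed: kkcef

kkcef


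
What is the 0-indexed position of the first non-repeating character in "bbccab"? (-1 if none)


Input: bbccab
Character frequencies:
  'a': 1
  'b': 3
  'c': 2
Scanning left to right for freq == 1:
  Position 0 ('b'): freq=3, skip
  Position 1 ('b'): freq=3, skip
  Position 2 ('c'): freq=2, skip
  Position 3 ('c'): freq=2, skip
  Position 4 ('a'): unique! => answer = 4

4


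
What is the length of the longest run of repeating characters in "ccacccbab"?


Input: "ccacccbab"
Scanning for longest run:
  Position 1 ('c'): continues run of 'c', length=2
  Position 2 ('a'): new char, reset run to 1
  Position 3 ('c'): new char, reset run to 1
  Position 4 ('c'): continues run of 'c', length=2
  Position 5 ('c'): continues run of 'c', length=3
  Position 6 ('b'): new char, reset run to 1
  Position 7 ('a'): new char, reset run to 1
  Position 8 ('b'): new char, reset run to 1
Longest run: 'c' with length 3

3


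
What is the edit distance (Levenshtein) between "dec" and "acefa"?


Computing edit distance: "dec" -> "acefa"
DP table:
           a    c    e    f    a
      0    1    2    3    4    5
  d   1    1    2    3    4    5
  e   2    2    2    2    3    4
  c   3    3    2    3    3    4
Edit distance = dp[3][5] = 4

4


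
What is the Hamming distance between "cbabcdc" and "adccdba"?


Comparing "cbabcdc" and "adccdba" position by position:
  Position 0: 'c' vs 'a' => differ
  Position 1: 'b' vs 'd' => differ
  Position 2: 'a' vs 'c' => differ
  Position 3: 'b' vs 'c' => differ
  Position 4: 'c' vs 'd' => differ
  Position 5: 'd' vs 'b' => differ
  Position 6: 'c' vs 'a' => differ
Total differences (Hamming distance): 7

7


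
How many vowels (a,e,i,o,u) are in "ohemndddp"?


Input: ohemndddp
Checking each character:
  'o' at position 0: vowel (running total: 1)
  'h' at position 1: consonant
  'e' at position 2: vowel (running total: 2)
  'm' at position 3: consonant
  'n' at position 4: consonant
  'd' at position 5: consonant
  'd' at position 6: consonant
  'd' at position 7: consonant
  'p' at position 8: consonant
Total vowels: 2

2


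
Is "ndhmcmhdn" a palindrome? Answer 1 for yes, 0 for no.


Input: ndhmcmhdn
Reversed: ndhmcmhdn
  Compare pos 0 ('n') with pos 8 ('n'): match
  Compare pos 1 ('d') with pos 7 ('d'): match
  Compare pos 2 ('h') with pos 6 ('h'): match
  Compare pos 3 ('m') with pos 5 ('m'): match
Result: palindrome

1


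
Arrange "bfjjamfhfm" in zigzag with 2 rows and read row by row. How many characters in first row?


Zigzag "bfjjamfhfm" into 2 rows:
Placing characters:
  'b' => row 0
  'f' => row 1
  'j' => row 0
  'j' => row 1
  'a' => row 0
  'm' => row 1
  'f' => row 0
  'h' => row 1
  'f' => row 0
  'm' => row 1
Rows:
  Row 0: "bjaff"
  Row 1: "fjmhm"
First row length: 5

5


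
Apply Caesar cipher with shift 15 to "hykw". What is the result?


Caesar cipher: shift "hykw" by 15
  'h' (pos 7) + 15 = pos 22 = 'w'
  'y' (pos 24) + 15 = pos 13 = 'n'
  'k' (pos 10) + 15 = pos 25 = 'z'
  'w' (pos 22) + 15 = pos 11 = 'l'
Result: wnzl

wnzl


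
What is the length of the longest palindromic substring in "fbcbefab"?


Input: "fbcbefab"
Checking substrings for palindromes:
  [1:4] "bcb" (len 3) => palindrome
Longest palindromic substring: "bcb" with length 3

3


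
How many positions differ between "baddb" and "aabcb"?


Comparing "baddb" and "aabcb" position by position:
  Position 0: 'b' vs 'a' => DIFFER
  Position 1: 'a' vs 'a' => same
  Position 2: 'd' vs 'b' => DIFFER
  Position 3: 'd' vs 'c' => DIFFER
  Position 4: 'b' vs 'b' => same
Positions that differ: 3

3


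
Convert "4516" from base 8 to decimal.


Input: "4516" in base 8
Positional expansion:
  Digit '4' (value 4) x 8^3 = 2048
  Digit '5' (value 5) x 8^2 = 320
  Digit '1' (value 1) x 8^1 = 8
  Digit '6' (value 6) x 8^0 = 6
Sum = 2382

2382


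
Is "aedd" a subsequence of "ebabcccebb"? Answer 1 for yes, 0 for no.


Check if "aedd" is a subsequence of "ebabcccebb"
Greedy scan:
  Position 0 ('e'): no match needed
  Position 1 ('b'): no match needed
  Position 2 ('a'): matches sub[0] = 'a'
  Position 3 ('b'): no match needed
  Position 4 ('c'): no match needed
  Position 5 ('c'): no match needed
  Position 6 ('c'): no match needed
  Position 7 ('e'): matches sub[1] = 'e'
  Position 8 ('b'): no match needed
  Position 9 ('b'): no match needed
Only matched 2/4 characters => not a subsequence

0


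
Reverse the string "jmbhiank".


Input: jmbhiank
Reading characters right to left:
  Position 7: 'k'
  Position 6: 'n'
  Position 5: 'a'
  Position 4: 'i'
  Position 3: 'h'
  Position 2: 'b'
  Position 1: 'm'
  Position 0: 'j'
Reversed: knaihbmj

knaihbmj


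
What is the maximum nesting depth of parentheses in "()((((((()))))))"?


Input: "()((((((()))))))"
Tracking depth:
  Position 0 '(': depth becomes 1
  Position 1 ')': depth becomes 0
  Position 2 '(': depth becomes 1
  Position 3 '(': depth becomes 2
  Position 4 '(': depth becomes 3
  Position 5 '(': depth becomes 4
  Position 6 '(': depth becomes 5
  Position 7 '(': depth becomes 6
  Position 8 '(': depth becomes 7
  Position 9 ')': depth becomes 6
  Position 10 ')': depth becomes 5
  Position 11 ')': depth becomes 4
  Position 12 ')': depth becomes 3
  Position 13 ')': depth becomes 2
  Position 14 ')': depth becomes 1
  Position 15 ')': depth becomes 0
Maximum depth reached: 7

7


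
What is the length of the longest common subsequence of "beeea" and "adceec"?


LCS of "beeea" and "adceec"
DP table:
           a    d    c    e    e    c
      0    0    0    0    0    0    0
  b   0    0    0    0    0    0    0
  e   0    0    0    0    1    1    1
  e   0    0    0    0    1    2    2
  e   0    0    0    0    1    2    2
  a   0    1    1    1    1    2    2
LCS length = dp[5][6] = 2

2


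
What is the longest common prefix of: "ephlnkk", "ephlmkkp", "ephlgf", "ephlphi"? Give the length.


Words: ephlnkk, ephlmkkp, ephlgf, ephlphi
  Position 0: all 'e' => match
  Position 1: all 'p' => match
  Position 2: all 'h' => match
  Position 3: all 'l' => match
  Position 4: ('n', 'm', 'g', 'p') => mismatch, stop
LCP = "ephl" (length 4)

4


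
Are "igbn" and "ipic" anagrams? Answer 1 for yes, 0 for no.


Strings: "igbn", "ipic"
Sorted first:  bgin
Sorted second: ciip
Differ at position 0: 'b' vs 'c' => not anagrams

0


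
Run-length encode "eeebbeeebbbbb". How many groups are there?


Input: eeebbeeebbbbb
Scanning for consecutive runs:
  Group 1: 'e' x 3 (positions 0-2)
  Group 2: 'b' x 2 (positions 3-4)
  Group 3: 'e' x 3 (positions 5-7)
  Group 4: 'b' x 5 (positions 8-12)
Total groups: 4

4


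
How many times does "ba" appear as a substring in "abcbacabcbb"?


Searching for "ba" in "abcbacabcbb"
Scanning each position:
  Position 0: "ab" => no
  Position 1: "bc" => no
  Position 2: "cb" => no
  Position 3: "ba" => MATCH
  Position 4: "ac" => no
  Position 5: "ca" => no
  Position 6: "ab" => no
  Position 7: "bc" => no
  Position 8: "cb" => no
  Position 9: "bb" => no
Total occurrences: 1

1


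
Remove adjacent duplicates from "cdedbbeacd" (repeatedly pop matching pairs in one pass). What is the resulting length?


Input: cdedbbeacd
Stack-based adjacent duplicate removal:
  Read 'c': push. Stack: c
  Read 'd': push. Stack: cd
  Read 'e': push. Stack: cde
  Read 'd': push. Stack: cded
  Read 'b': push. Stack: cdedb
  Read 'b': matches stack top 'b' => pop. Stack: cded
  Read 'e': push. Stack: cdede
  Read 'a': push. Stack: cdedea
  Read 'c': push. Stack: cdedeac
  Read 'd': push. Stack: cdedeacd
Final stack: "cdedeacd" (length 8)

8


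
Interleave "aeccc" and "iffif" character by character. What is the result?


Interleaving "aeccc" and "iffif":
  Position 0: 'a' from first, 'i' from second => "ai"
  Position 1: 'e' from first, 'f' from second => "ef"
  Position 2: 'c' from first, 'f' from second => "cf"
  Position 3: 'c' from first, 'i' from second => "ci"
  Position 4: 'c' from first, 'f' from second => "cf"
Result: aiefcfcicf

aiefcfcicf


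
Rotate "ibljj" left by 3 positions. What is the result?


Input: "ibljj", rotate left by 3
First 3 characters: "ibl"
Remaining characters: "jj"
Concatenate remaining + first: "jj" + "ibl" = "jjibl"

jjibl


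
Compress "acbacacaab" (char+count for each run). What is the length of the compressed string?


Input: acbacacaab
Runs:
  'a' x 1 => "a1"
  'c' x 1 => "c1"
  'b' x 1 => "b1"
  'a' x 1 => "a1"
  'c' x 1 => "c1"
  'a' x 1 => "a1"
  'c' x 1 => "c1"
  'a' x 2 => "a2"
  'b' x 1 => "b1"
Compressed: "a1c1b1a1c1a1c1a2b1"
Compressed length: 18

18


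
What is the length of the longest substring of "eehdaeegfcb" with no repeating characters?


Input: "eehdaeegfcb"
Sliding window (track last position of each char):
  Position 0 ('e'): window [0,0] length 1 -- new best
  Position 1 ('e'): repeat (last at 0), move window start to 1
  Position 1 ('e'): window [1,1] length 1
  Position 2 ('h'): window [1,2] length 2 -- new best
  Position 3 ('d'): window [1,3] length 3 -- new best
  Position 4 ('a'): window [1,4] length 4 -- new best
  Position 5 ('e'): repeat (last at 1), move window start to 2
  Position 5 ('e'): window [2,5] length 4
  Position 6 ('e'): repeat (last at 5), move window start to 6
  Position 6 ('e'): window [6,6] length 1
  Position 7 ('g'): window [6,7] length 2
  Position 8 ('f'): window [6,8] length 3
  Position 9 ('c'): window [6,9] length 4
  Position 10 ('b'): window [6,10] length 5 -- new best
Longest substring with no repeats: "egfcb" with length 5

5


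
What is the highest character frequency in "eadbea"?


Input: eadbea
Character counts:
  'a': 2
  'b': 1
  'd': 1
  'e': 2
Maximum frequency: 2

2


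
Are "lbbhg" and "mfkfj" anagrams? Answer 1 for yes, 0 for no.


Strings: "lbbhg", "mfkfj"
Sorted first:  bbghl
Sorted second: ffjkm
Differ at position 0: 'b' vs 'f' => not anagrams

0


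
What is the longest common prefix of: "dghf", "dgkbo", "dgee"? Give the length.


Words: dghf, dgkbo, dgee
  Position 0: all 'd' => match
  Position 1: all 'g' => match
  Position 2: ('h', 'k', 'e') => mismatch, stop
LCP = "dg" (length 2)

2


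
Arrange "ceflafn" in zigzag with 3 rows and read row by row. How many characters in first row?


Zigzag "ceflafn" into 3 rows:
Placing characters:
  'c' => row 0
  'e' => row 1
  'f' => row 2
  'l' => row 1
  'a' => row 0
  'f' => row 1
  'n' => row 2
Rows:
  Row 0: "ca"
  Row 1: "elf"
  Row 2: "fn"
First row length: 2

2


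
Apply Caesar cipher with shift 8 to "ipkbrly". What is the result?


Caesar cipher: shift "ipkbrly" by 8
  'i' (pos 8) + 8 = pos 16 = 'q'
  'p' (pos 15) + 8 = pos 23 = 'x'
  'k' (pos 10) + 8 = pos 18 = 's'
  'b' (pos 1) + 8 = pos 9 = 'j'
  'r' (pos 17) + 8 = pos 25 = 'z'
  'l' (pos 11) + 8 = pos 19 = 't'
  'y' (pos 24) + 8 = pos 6 = 'g'
Result: qxsjztg

qxsjztg


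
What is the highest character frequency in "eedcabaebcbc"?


Input: eedcabaebcbc
Character counts:
  'a': 2
  'b': 3
  'c': 3
  'd': 1
  'e': 3
Maximum frequency: 3

3


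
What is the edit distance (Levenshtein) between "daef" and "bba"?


Computing edit distance: "daef" -> "bba"
DP table:
           b    b    a
      0    1    2    3
  d   1    1    2    3
  a   2    2    2    2
  e   3    3    3    3
  f   4    4    4    4
Edit distance = dp[4][3] = 4

4


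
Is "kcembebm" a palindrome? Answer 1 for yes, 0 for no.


Input: kcembebm
Reversed: mbebmeck
  Compare pos 0 ('k') with pos 7 ('m'): MISMATCH
  Compare pos 1 ('c') with pos 6 ('b'): MISMATCH
  Compare pos 2 ('e') with pos 5 ('e'): match
  Compare pos 3 ('m') with pos 4 ('b'): MISMATCH
Result: not a palindrome

0


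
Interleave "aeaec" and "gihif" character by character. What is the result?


Interleaving "aeaec" and "gihif":
  Position 0: 'a' from first, 'g' from second => "ag"
  Position 1: 'e' from first, 'i' from second => "ei"
  Position 2: 'a' from first, 'h' from second => "ah"
  Position 3: 'e' from first, 'i' from second => "ei"
  Position 4: 'c' from first, 'f' from second => "cf"
Result: ageiaheicf

ageiaheicf


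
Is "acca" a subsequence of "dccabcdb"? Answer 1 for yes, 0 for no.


Check if "acca" is a subsequence of "dccabcdb"
Greedy scan:
  Position 0 ('d'): no match needed
  Position 1 ('c'): no match needed
  Position 2 ('c'): no match needed
  Position 3 ('a'): matches sub[0] = 'a'
  Position 4 ('b'): no match needed
  Position 5 ('c'): matches sub[1] = 'c'
  Position 6 ('d'): no match needed
  Position 7 ('b'): no match needed
Only matched 2/4 characters => not a subsequence

0


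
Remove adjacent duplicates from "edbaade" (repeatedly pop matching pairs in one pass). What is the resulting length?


Input: edbaade
Stack-based adjacent duplicate removal:
  Read 'e': push. Stack: e
  Read 'd': push. Stack: ed
  Read 'b': push. Stack: edb
  Read 'a': push. Stack: edba
  Read 'a': matches stack top 'a' => pop. Stack: edb
  Read 'd': push. Stack: edbd
  Read 'e': push. Stack: edbde
Final stack: "edbde" (length 5)

5


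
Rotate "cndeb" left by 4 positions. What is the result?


Input: "cndeb", rotate left by 4
First 4 characters: "cnde"
Remaining characters: "b"
Concatenate remaining + first: "b" + "cnde" = "bcnde"

bcnde


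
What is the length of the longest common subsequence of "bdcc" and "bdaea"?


LCS of "bdcc" and "bdaea"
DP table:
           b    d    a    e    a
      0    0    0    0    0    0
  b   0    1    1    1    1    1
  d   0    1    2    2    2    2
  c   0    1    2    2    2    2
  c   0    1    2    2    2    2
LCS length = dp[4][5] = 2

2


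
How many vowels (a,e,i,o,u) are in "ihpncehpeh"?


Input: ihpncehpeh
Checking each character:
  'i' at position 0: vowel (running total: 1)
  'h' at position 1: consonant
  'p' at position 2: consonant
  'n' at position 3: consonant
  'c' at position 4: consonant
  'e' at position 5: vowel (running total: 2)
  'h' at position 6: consonant
  'p' at position 7: consonant
  'e' at position 8: vowel (running total: 3)
  'h' at position 9: consonant
Total vowels: 3

3
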